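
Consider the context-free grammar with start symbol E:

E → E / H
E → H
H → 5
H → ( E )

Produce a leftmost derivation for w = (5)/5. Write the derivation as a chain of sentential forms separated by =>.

E => E/H   [E → E / H]
E/H => H/H   [E → H]
H/H => (E)/H   [H → ( E )]
(E)/H => (H)/H   [E → H]
(H)/H => (5)/H   [H → 5]
(5)/H => (5)/5   [H → 5]

E => E/H => H/H => (E)/H => (H)/H => (5)/H => (5)/5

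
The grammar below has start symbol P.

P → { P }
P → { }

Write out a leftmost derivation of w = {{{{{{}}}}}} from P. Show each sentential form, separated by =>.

P => {P} => {{P}} => {{{P}}} => {{{{P}}}} => {{{{{P}}}}} => {{{{{{}}}}}}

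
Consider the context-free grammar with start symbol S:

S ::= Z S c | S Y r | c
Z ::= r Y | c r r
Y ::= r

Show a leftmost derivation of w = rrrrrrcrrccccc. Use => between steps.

S => ZSc   [S ::= Z S c]
ZSc => rYSc   [Z ::= r Y]
rYSc => rrSc   [Y ::= r]
rrSc => rrZScc   [S ::= Z S c]
rrZScc => rrrYScc   [Z ::= r Y]
rrrYScc => rrrrScc   [Y ::= r]
rrrrScc => rrrrZSccc   [S ::= Z S c]
rrrrZSccc => rrrrrYSccc   [Z ::= r Y]
rrrrrYSccc => rrrrrrSccc   [Y ::= r]
rrrrrrSccc => rrrrrrZScccc   [S ::= Z S c]
rrrrrrZScccc => rrrrrrcrrScccc   [Z ::= c r r]
rrrrrrcrrScccc => rrrrrrcrrccccc   [S ::= c]

S => ZSc => rYSc => rrSc => rrZScc => rrrYScc => rrrrScc => rrrrZSccc => rrrrrYSccc => rrrrrrSccc => rrrrrrZScccc => rrrrrrcrrScccc => rrrrrrcrrccccc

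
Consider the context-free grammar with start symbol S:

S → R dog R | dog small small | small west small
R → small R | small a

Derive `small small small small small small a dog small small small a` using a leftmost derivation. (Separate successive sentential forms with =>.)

S => R dog R => small R dog R => small small R dog R => small small small R dog R => small small small small R dog R => small small small small small R dog R => small small small small small small a dog R => small small small small small small a dog small R => small small small small small small a dog small small R => small small small small small small a dog small small small a

S => R dog R   [S → R dog R]
R dog R => small R dog R   [R → small R]
small R dog R => small small R dog R   [R → small R]
small small R dog R => small small small R dog R   [R → small R]
small small small R dog R => small small small small R dog R   [R → small R]
small small small small R dog R => small small small small small R dog R   [R → small R]
small small small small small R dog R => small small small small small small a dog R   [R → small a]
small small small small small small a dog R => small small small small small small a dog small R   [R → small R]
small small small small small small a dog small R => small small small small small small a dog small small R   [R → small R]
small small small small small small a dog small small R => small small small small small small a dog small small small a   [R → small a]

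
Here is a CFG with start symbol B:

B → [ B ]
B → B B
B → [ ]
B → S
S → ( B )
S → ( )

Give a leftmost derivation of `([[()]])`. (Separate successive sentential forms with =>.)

B => S => (B) => ([B]) => ([[B]]) => ([[S]]) => ([[()]])

B => S   [B → S]
S => (B)   [S → ( B )]
(B) => ([B])   [B → [ B ]]
([B]) => ([[B]])   [B → [ B ]]
([[B]]) => ([[S]])   [B → S]
([[S]]) => ([[()]])   [S → ( )]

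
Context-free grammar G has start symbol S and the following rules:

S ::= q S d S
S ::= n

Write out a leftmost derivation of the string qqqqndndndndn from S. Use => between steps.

S => qSdS => qqSdSdS => qqqSdSdSdS => qqqqSdSdSdSdS => qqqqndSdSdSdS => qqqqndndSdSdS => qqqqndndndSdS => qqqqndndndndS => qqqqndndndndn

S => qSdS   [S ::= q S d S]
qSdS => qqSdSdS   [S ::= q S d S]
qqSdSdS => qqqSdSdSdS   [S ::= q S d S]
qqqSdSdSdS => qqqqSdSdSdSdS   [S ::= q S d S]
qqqqSdSdSdSdS => qqqqndSdSdSdS   [S ::= n]
qqqqndSdSdSdS => qqqqndndSdSdS   [S ::= n]
qqqqndndSdSdS => qqqqndndndSdS   [S ::= n]
qqqqndndndSdS => qqqqndndndndS   [S ::= n]
qqqqndndndndS => qqqqndndndndn   [S ::= n]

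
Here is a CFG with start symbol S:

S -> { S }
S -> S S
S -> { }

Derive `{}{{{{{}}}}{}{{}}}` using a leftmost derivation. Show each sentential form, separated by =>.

S => SS   [S -> S S]
SS => {}S   [S -> { }]
{}S => {}{S}   [S -> { S }]
{}{S} => {}{SS}   [S -> S S]
{}{SS} => {}{SSS}   [S -> S S]
{}{SSS} => {}{{S}SS}   [S -> { S }]
{}{{S}SS} => {}{{{S}}SS}   [S -> { S }]
{}{{{S}}SS} => {}{{{{S}}}SS}   [S -> { S }]
{}{{{{S}}}SS} => {}{{{{{}}}}SS}   [S -> { }]
{}{{{{{}}}}SS} => {}{{{{{}}}}{}S}   [S -> { }]
{}{{{{{}}}}{}S} => {}{{{{{}}}}{}{S}}   [S -> { S }]
{}{{{{{}}}}{}{S}} => {}{{{{{}}}}{}{{}}}   [S -> { }]

S => SS => {}S => {}{S} => {}{SS} => {}{SSS} => {}{{S}SS} => {}{{{S}}SS} => {}{{{{S}}}SS} => {}{{{{{}}}}SS} => {}{{{{{}}}}{}S} => {}{{{{{}}}}{}{S}} => {}{{{{{}}}}{}{{}}}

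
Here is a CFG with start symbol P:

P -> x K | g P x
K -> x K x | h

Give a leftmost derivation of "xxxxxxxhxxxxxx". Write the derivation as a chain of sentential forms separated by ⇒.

P ⇒ xK   [P -> x K]
xK ⇒ xxKx   [K -> x K x]
xxKx ⇒ xxxKxx   [K -> x K x]
xxxKxx ⇒ xxxxKxxx   [K -> x K x]
xxxxKxxx ⇒ xxxxxKxxxx   [K -> x K x]
xxxxxKxxxx ⇒ xxxxxxKxxxxx   [K -> x K x]
xxxxxxKxxxxx ⇒ xxxxxxxKxxxxxx   [K -> x K x]
xxxxxxxKxxxxxx ⇒ xxxxxxxhxxxxxx   [K -> h]

P ⇒ xK ⇒ xxKx ⇒ xxxKxx ⇒ xxxxKxxx ⇒ xxxxxKxxxx ⇒ xxxxxxKxxxxx ⇒ xxxxxxxKxxxxxx ⇒ xxxxxxxhxxxxxx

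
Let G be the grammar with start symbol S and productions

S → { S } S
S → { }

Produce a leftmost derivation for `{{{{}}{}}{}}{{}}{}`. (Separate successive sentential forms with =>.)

S=>{S}S=>{{S}S}S=>{{{S}S}S}S=>{{{{}}S}S}S=>{{{{}}{}}S}S=>{{{{}}{}}{}}S=>{{{{}}{}}{}}{S}S=>{{{{}}{}}{}}{{}}S=>{{{{}}{}}{}}{{}}{}

S => {S}S   [S → { S } S]
{S}S => {{S}S}S   [S → { S } S]
{{S}S}S => {{{S}S}S}S   [S → { S } S]
{{{S}S}S}S => {{{{}}S}S}S   [S → { }]
{{{{}}S}S}S => {{{{}}{}}S}S   [S → { }]
{{{{}}{}}S}S => {{{{}}{}}{}}S   [S → { }]
{{{{}}{}}{}}S => {{{{}}{}}{}}{S}S   [S → { S } S]
{{{{}}{}}{}}{S}S => {{{{}}{}}{}}{{}}S   [S → { }]
{{{{}}{}}{}}{{}}S => {{{{}}{}}{}}{{}}{}   [S → { }]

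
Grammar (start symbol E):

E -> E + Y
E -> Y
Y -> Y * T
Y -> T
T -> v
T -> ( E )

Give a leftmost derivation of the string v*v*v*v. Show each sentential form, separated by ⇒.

E ⇒ Y   [E -> Y]
Y ⇒ Y*T   [Y -> Y * T]
Y*T ⇒ Y*T*T   [Y -> Y * T]
Y*T*T ⇒ Y*T*T*T   [Y -> Y * T]
Y*T*T*T ⇒ T*T*T*T   [Y -> T]
T*T*T*T ⇒ v*T*T*T   [T -> v]
v*T*T*T ⇒ v*v*T*T   [T -> v]
v*v*T*T ⇒ v*v*v*T   [T -> v]
v*v*v*T ⇒ v*v*v*v   [T -> v]

E ⇒ Y ⇒ Y*T ⇒ Y*T*T ⇒ Y*T*T*T ⇒ T*T*T*T ⇒ v*T*T*T ⇒ v*v*T*T ⇒ v*v*v*T ⇒ v*v*v*v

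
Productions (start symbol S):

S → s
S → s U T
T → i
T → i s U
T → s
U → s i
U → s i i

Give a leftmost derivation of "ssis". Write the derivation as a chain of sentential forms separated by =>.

S => sUT   [S → s U T]
sUT => ssiT   [U → s i]
ssiT => ssis   [T → s]

S => sUT => ssiT => ssis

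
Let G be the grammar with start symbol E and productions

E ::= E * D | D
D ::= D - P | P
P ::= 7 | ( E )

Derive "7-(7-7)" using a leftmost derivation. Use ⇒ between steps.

E ⇒ D   [E ::= D]
D ⇒ D-P   [D ::= D - P]
D-P ⇒ P-P   [D ::= P]
P-P ⇒ 7-P   [P ::= 7]
7-P ⇒ 7-(E)   [P ::= ( E )]
7-(E) ⇒ 7-(D)   [E ::= D]
7-(D) ⇒ 7-(D-P)   [D ::= D - P]
7-(D-P) ⇒ 7-(P-P)   [D ::= P]
7-(P-P) ⇒ 7-(7-P)   [P ::= 7]
7-(7-P) ⇒ 7-(7-7)   [P ::= 7]

E⇒D⇒D-P⇒P-P⇒7-P⇒7-(E)⇒7-(D)⇒7-(D-P)⇒7-(P-P)⇒7-(7-P)⇒7-(7-7)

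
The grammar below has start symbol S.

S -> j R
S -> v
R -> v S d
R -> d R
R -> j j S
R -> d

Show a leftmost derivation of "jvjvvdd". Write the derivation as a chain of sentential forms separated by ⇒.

S ⇒ jR   [S -> j R]
jR ⇒ jvSd   [R -> v S d]
jvSd ⇒ jvjRd   [S -> j R]
jvjRd ⇒ jvjvSdd   [R -> v S d]
jvjvSdd ⇒ jvjvvdd   [S -> v]

S⇒jR⇒jvSd⇒jvjRd⇒jvjvSdd⇒jvjvvdd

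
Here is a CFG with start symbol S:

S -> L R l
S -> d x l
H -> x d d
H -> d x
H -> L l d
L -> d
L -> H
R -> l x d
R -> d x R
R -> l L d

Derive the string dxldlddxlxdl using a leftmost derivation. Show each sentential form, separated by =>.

S => LRl   [S -> L R l]
LRl => HRl   [L -> H]
HRl => LldRl   [H -> L l d]
LldRl => HldRl   [L -> H]
HldRl => LldldRl   [H -> L l d]
LldldRl => HldldRl   [L -> H]
HldldRl => dxldldRl   [H -> d x]
dxldldRl => dxldlddxRl   [R -> d x R]
dxldlddxRl => dxldlddxlxdl   [R -> l x d]

S => LRl => HRl => LldRl => HldRl => LldldRl => HldldRl => dxldldRl => dxldlddxRl => dxldlddxlxdl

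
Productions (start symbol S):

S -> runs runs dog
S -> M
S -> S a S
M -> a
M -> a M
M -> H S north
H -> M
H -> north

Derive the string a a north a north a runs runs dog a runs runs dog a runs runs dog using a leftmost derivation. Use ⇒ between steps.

S ⇒ S a S ⇒ M a S ⇒ a a S ⇒ a a S a S ⇒ a a S a S a S ⇒ a a S a S a S a S ⇒ a a M a S a S a S ⇒ a a H S north a S a S a S ⇒ a a north S north a S a S a S ⇒ a a north M north a S a S a S ⇒ a a north a north a S a S a S ⇒ a a north a north a runs runs dog a S a S ⇒ a a north a north a runs runs dog a runs runs dog a S ⇒ a a north a north a runs runs dog a runs runs dog a runs runs dog

S ⇒ S a S   [S -> S a S]
S a S ⇒ M a S   [S -> M]
M a S ⇒ a a S   [M -> a]
a a S ⇒ a a S a S   [S -> S a S]
a a S a S ⇒ a a S a S a S   [S -> S a S]
a a S a S a S ⇒ a a S a S a S a S   [S -> S a S]
a a S a S a S a S ⇒ a a M a S a S a S   [S -> M]
a a M a S a S a S ⇒ a a H S north a S a S a S   [M -> H S north]
a a H S north a S a S a S ⇒ a a north S north a S a S a S   [H -> north]
a a north S north a S a S a S ⇒ a a north M north a S a S a S   [S -> M]
a a north M north a S a S a S ⇒ a a north a north a S a S a S   [M -> a]
a a north a north a S a S a S ⇒ a a north a north a runs runs dog a S a S   [S -> runs runs dog]
a a north a north a runs runs dog a S a S ⇒ a a north a north a runs runs dog a runs runs dog a S   [S -> runs runs dog]
a a north a north a runs runs dog a runs runs dog a S ⇒ a a north a north a runs runs dog a runs runs dog a runs runs dog   [S -> runs runs dog]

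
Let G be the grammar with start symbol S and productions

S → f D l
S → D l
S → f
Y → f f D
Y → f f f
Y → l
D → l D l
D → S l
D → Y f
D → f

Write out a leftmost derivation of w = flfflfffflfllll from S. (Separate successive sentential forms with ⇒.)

S⇒fDl⇒flDll⇒flSlll⇒flDllll⇒flYfllll⇒flffDfllll⇒flfflDlfllll⇒flfflYflfllll⇒flfflfffflfllll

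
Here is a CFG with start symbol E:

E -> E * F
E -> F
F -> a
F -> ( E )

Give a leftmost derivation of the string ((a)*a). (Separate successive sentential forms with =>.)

E => F => (E) => (E*F) => (F*F) => ((E)*F) => ((F)*F) => ((a)*F) => ((a)*a)

E => F   [E -> F]
F => (E)   [F -> ( E )]
(E) => (E*F)   [E -> E * F]
(E*F) => (F*F)   [E -> F]
(F*F) => ((E)*F)   [F -> ( E )]
((E)*F) => ((F)*F)   [E -> F]
((F)*F) => ((a)*F)   [F -> a]
((a)*F) => ((a)*a)   [F -> a]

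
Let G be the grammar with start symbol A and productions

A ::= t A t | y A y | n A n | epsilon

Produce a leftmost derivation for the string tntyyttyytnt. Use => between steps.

A=>tAt=>tnAnt=>tntAtnt=>tntyAytnt=>tntyyAyytnt=>tntyytAtyytnt=>tntyyttyytnt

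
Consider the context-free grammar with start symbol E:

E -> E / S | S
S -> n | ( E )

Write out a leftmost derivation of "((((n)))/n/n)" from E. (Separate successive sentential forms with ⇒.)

E ⇒ S   [E -> S]
S ⇒ (E)   [S -> ( E )]
(E) ⇒ (E/S)   [E -> E / S]
(E/S) ⇒ (E/S/S)   [E -> E / S]
(E/S/S) ⇒ (S/S/S)   [E -> S]
(S/S/S) ⇒ ((E)/S/S)   [S -> ( E )]
((E)/S/S) ⇒ ((S)/S/S)   [E -> S]
((S)/S/S) ⇒ (((E))/S/S)   [S -> ( E )]
(((E))/S/S) ⇒ (((S))/S/S)   [E -> S]
(((S))/S/S) ⇒ ((((E)))/S/S)   [S -> ( E )]
((((E)))/S/S) ⇒ ((((S)))/S/S)   [E -> S]
((((S)))/S/S) ⇒ ((((n)))/S/S)   [S -> n]
((((n)))/S/S) ⇒ ((((n)))/n/S)   [S -> n]
((((n)))/n/S) ⇒ ((((n)))/n/n)   [S -> n]

E ⇒ S ⇒ (E) ⇒ (E/S) ⇒ (E/S/S) ⇒ (S/S/S) ⇒ ((E)/S/S) ⇒ ((S)/S/S) ⇒ (((E))/S/S) ⇒ (((S))/S/S) ⇒ ((((E)))/S/S) ⇒ ((((S)))/S/S) ⇒ ((((n)))/S/S) ⇒ ((((n)))/n/S) ⇒ ((((n)))/n/n)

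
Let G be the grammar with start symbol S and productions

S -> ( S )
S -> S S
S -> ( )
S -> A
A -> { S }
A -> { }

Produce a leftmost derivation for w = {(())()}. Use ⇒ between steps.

S ⇒ A   [S -> A]
A ⇒ {S}   [A -> { S }]
{S} ⇒ {SS}   [S -> S S]
{SS} ⇒ {(S)S}   [S -> ( S )]
{(S)S} ⇒ {(())S}   [S -> ( )]
{(())S} ⇒ {(())()}   [S -> ( )]

S⇒A⇒{S}⇒{SS}⇒{(S)S}⇒{(())S}⇒{(())()}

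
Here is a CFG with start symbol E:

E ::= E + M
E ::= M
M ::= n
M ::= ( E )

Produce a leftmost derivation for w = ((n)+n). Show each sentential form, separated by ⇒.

E⇒M⇒(E)⇒(E+M)⇒(M+M)⇒((E)+M)⇒((M)+M)⇒((n)+M)⇒((n)+n)

E ⇒ M   [E ::= M]
M ⇒ (E)   [M ::= ( E )]
(E) ⇒ (E+M)   [E ::= E + M]
(E+M) ⇒ (M+M)   [E ::= M]
(M+M) ⇒ ((E)+M)   [M ::= ( E )]
((E)+M) ⇒ ((M)+M)   [E ::= M]
((M)+M) ⇒ ((n)+M)   [M ::= n]
((n)+M) ⇒ ((n)+n)   [M ::= n]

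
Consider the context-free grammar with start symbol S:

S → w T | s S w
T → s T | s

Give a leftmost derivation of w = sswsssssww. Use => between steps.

S => sSw   [S → s S w]
sSw => ssSww   [S → s S w]
ssSww => sswTww   [S → w T]
sswTww => sswsTww   [T → s T]
sswsTww => sswssTww   [T → s T]
sswssTww => sswsssTww   [T → s T]
sswsssTww => sswssssTww   [T → s T]
sswssssTww => sswsssssww   [T → s]

S => sSw => ssSww => sswTww => sswsTww => sswssTww => sswsssTww => sswssssTww => sswsssssww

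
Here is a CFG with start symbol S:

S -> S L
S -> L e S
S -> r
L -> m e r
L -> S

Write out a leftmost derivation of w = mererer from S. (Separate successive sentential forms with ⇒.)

S⇒LeS⇒SeS⇒LeSeS⇒mereSeS⇒merereS⇒mererer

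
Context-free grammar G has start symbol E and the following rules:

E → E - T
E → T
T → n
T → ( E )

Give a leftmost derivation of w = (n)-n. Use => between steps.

E => E-T => T-T => (E)-T => (T)-T => (n)-T => (n)-n

E => E-T   [E → E - T]
E-T => T-T   [E → T]
T-T => (E)-T   [T → ( E )]
(E)-T => (T)-T   [E → T]
(T)-T => (n)-T   [T → n]
(n)-T => (n)-n   [T → n]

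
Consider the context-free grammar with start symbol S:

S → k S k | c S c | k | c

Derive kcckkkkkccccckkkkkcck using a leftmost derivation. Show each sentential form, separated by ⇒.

S⇒kSk⇒kcSck⇒kccScck⇒kcckSkcck⇒kcckkSkkcck⇒kcckkkSkkkcck⇒kcckkkkSkkkkcck⇒kcckkkkkSkkkkkcck⇒kcckkkkkcSckkkkkcck⇒kcckkkkkccScckkkkkcck⇒kcckkkkkccccckkkkkcck

S ⇒ kSk   [S → k S k]
kSk ⇒ kcSck   [S → c S c]
kcSck ⇒ kccScck   [S → c S c]
kccScck ⇒ kcckSkcck   [S → k S k]
kcckSkcck ⇒ kcckkSkkcck   [S → k S k]
kcckkSkkcck ⇒ kcckkkSkkkcck   [S → k S k]
kcckkkSkkkcck ⇒ kcckkkkSkkkkcck   [S → k S k]
kcckkkkSkkkkcck ⇒ kcckkkkkSkkkkkcck   [S → k S k]
kcckkkkkSkkkkkcck ⇒ kcckkkkkcSckkkkkcck   [S → c S c]
kcckkkkkcSckkkkkcck ⇒ kcckkkkkccScckkkkkcck   [S → c S c]
kcckkkkkccScckkkkkcck ⇒ kcckkkkkccccckkkkkcck   [S → c]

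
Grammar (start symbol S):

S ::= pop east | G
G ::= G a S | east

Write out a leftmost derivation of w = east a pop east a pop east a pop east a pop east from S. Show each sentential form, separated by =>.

S => G => G a S => G a S a S => G a S a S a S => G a S a S a S a S => east a S a S a S a S => east a pop east a S a S a S => east a pop east a pop east a S a S => east a pop east a pop east a pop east a S => east a pop east a pop east a pop east a pop east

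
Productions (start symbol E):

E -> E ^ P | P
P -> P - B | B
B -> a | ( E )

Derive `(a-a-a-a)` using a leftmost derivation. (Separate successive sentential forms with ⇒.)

E ⇒ P ⇒ B ⇒ (E) ⇒ (P) ⇒ (P-B) ⇒ (P-B-B) ⇒ (P-B-B-B) ⇒ (B-B-B-B) ⇒ (a-B-B-B) ⇒ (a-a-B-B) ⇒ (a-a-a-B) ⇒ (a-a-a-a)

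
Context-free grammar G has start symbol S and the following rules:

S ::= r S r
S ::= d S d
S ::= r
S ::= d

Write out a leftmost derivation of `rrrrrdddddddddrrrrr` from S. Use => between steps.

S=>rSr=>rrSrr=>rrrSrrr=>rrrrSrrrr=>rrrrrSrrrrr=>rrrrrdSdrrrrr=>rrrrrddSddrrrrr=>rrrrrdddSdddrrrrr=>rrrrrddddSddddrrrrr=>rrrrrdddddddddrrrrr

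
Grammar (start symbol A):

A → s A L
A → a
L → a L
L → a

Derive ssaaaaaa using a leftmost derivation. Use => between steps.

A => sAL => ssALL => ssaLL => ssaaLL => ssaaaLL => ssaaaaLL => ssaaaaaL => ssaaaaaa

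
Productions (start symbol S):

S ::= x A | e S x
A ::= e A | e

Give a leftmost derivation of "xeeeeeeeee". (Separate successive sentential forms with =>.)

S => xA   [S ::= x A]
xA => xeA   [A ::= e A]
xeA => xeeA   [A ::= e A]
xeeA => xeeeA   [A ::= e A]
xeeeA => xeeeeA   [A ::= e A]
xeeeeA => xeeeeeA   [A ::= e A]
xeeeeeA => xeeeeeeA   [A ::= e A]
xeeeeeeA => xeeeeeeeA   [A ::= e A]
xeeeeeeeA => xeeeeeeeeA   [A ::= e A]
xeeeeeeeeA => xeeeeeeeee   [A ::= e]

S => xA => xeA => xeeA => xeeeA => xeeeeA => xeeeeeA => xeeeeeeA => xeeeeeeeA => xeeeeeeeeA => xeeeeeeeee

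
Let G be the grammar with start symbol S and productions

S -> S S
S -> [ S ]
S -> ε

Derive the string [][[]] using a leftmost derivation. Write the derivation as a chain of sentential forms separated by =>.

S => SS => SSS => SSSS => [S]SSS => []SSS => [][S]SS => [][SS]SS => [][[S]S]SS => [][[]S]SS => [][[]]SS => [][[]]S => [][[]]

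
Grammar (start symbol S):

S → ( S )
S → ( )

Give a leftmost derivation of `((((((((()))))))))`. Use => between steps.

S=>(S)=>((S))=>(((S)))=>((((S))))=>(((((S)))))=>((((((S))))))=>(((((((S)))))))=>((((((((S))))))))=>((((((((()))))))))

S => (S)   [S → ( S )]
(S) => ((S))   [S → ( S )]
((S)) => (((S)))   [S → ( S )]
(((S))) => ((((S))))   [S → ( S )]
((((S)))) => (((((S)))))   [S → ( S )]
(((((S))))) => ((((((S))))))   [S → ( S )]
((((((S)))))) => (((((((S)))))))   [S → ( S )]
(((((((S))))))) => ((((((((S))))))))   [S → ( S )]
((((((((S)))))))) => ((((((((()))))))))   [S → ( )]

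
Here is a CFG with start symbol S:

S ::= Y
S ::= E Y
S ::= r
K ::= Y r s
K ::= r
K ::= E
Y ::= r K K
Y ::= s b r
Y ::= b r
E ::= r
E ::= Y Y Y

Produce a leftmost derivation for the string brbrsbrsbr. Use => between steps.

S => EY   [S ::= E Y]
EY => YYYY   [E ::= Y Y Y]
YYYY => brYYY   [Y ::= b r]
brYYY => brbrYY   [Y ::= b r]
brbrYY => brbrsbrY   [Y ::= s b r]
brbrsbrY => brbrsbrsbr   [Y ::= s b r]

S => EY => YYYY => brYYY => brbrYY => brbrsbrY => brbrsbrsbr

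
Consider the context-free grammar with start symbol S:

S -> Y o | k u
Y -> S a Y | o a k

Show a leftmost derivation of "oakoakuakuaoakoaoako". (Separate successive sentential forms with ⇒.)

S ⇒ Yo ⇒ SaYo ⇒ YoaYo ⇒ oakoaYo ⇒ oakoaSaYo ⇒ oakoaYoaYo ⇒ oakoaSaYoaYo ⇒ oakoakuaYoaYo ⇒ oakoakuaSaYoaYo ⇒ oakoakuakuaYoaYo ⇒ oakoakuakuaoakoaYo ⇒ oakoakuakuaoakoaoako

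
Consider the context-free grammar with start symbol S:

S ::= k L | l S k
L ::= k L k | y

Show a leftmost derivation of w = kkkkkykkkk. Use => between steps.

S => kL   [S ::= k L]
kL => kkLk   [L ::= k L k]
kkLk => kkkLkk   [L ::= k L k]
kkkLkk => kkkkLkkk   [L ::= k L k]
kkkkLkkk => kkkkkLkkkk   [L ::= k L k]
kkkkkLkkkk => kkkkkykkkk   [L ::= y]

S => kL => kkLk => kkkLkk => kkkkLkkk => kkkkkLkkkk => kkkkkykkkk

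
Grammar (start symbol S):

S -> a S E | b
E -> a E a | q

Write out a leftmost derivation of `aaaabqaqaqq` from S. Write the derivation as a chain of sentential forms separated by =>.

S => aSE => aaSEE => aaaSEEE => aaaaSEEEE => aaaabEEEE => aaaabqEEE => aaaabqaEaEE => aaaabqaqaEE => aaaabqaqaqE => aaaabqaqaqq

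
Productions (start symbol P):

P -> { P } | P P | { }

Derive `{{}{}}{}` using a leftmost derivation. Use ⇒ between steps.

P ⇒ PP ⇒ {P}P ⇒ {PP}P ⇒ {{}P}P ⇒ {{}{}}P ⇒ {{}{}}{}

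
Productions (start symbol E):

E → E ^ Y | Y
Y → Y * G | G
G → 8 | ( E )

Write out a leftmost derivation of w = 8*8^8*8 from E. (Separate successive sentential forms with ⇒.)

E⇒E^Y⇒Y^Y⇒Y*G^Y⇒G*G^Y⇒8*G^Y⇒8*8^Y⇒8*8^Y*G⇒8*8^G*G⇒8*8^8*G⇒8*8^8*8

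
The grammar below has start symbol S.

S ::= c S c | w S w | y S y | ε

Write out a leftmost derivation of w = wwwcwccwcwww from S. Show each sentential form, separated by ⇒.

S⇒wSw⇒wwSww⇒wwwSwww⇒wwwcScwww⇒wwwcwSwcwww⇒wwwcwcScwcwww⇒wwwcwccwcwww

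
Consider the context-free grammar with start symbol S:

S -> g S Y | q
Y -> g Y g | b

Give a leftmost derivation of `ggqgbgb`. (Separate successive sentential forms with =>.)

S=>gSY=>ggSYY=>ggqYY=>ggqgYgY=>ggqgbgY=>ggqgbgb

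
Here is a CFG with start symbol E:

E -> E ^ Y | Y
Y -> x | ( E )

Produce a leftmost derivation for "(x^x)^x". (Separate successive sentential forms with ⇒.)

E ⇒ E^Y   [E -> E ^ Y]
E^Y ⇒ Y^Y   [E -> Y]
Y^Y ⇒ (E)^Y   [Y -> ( E )]
(E)^Y ⇒ (E^Y)^Y   [E -> E ^ Y]
(E^Y)^Y ⇒ (Y^Y)^Y   [E -> Y]
(Y^Y)^Y ⇒ (x^Y)^Y   [Y -> x]
(x^Y)^Y ⇒ (x^x)^Y   [Y -> x]
(x^x)^Y ⇒ (x^x)^x   [Y -> x]

E⇒E^Y⇒Y^Y⇒(E)^Y⇒(E^Y)^Y⇒(Y^Y)^Y⇒(x^Y)^Y⇒(x^x)^Y⇒(x^x)^x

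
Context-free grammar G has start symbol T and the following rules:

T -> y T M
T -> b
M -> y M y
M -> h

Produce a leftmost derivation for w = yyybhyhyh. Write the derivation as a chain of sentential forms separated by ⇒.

T⇒yTM⇒yyTMM⇒yyyTMMM⇒yyybMMM⇒yyybhMM⇒yyybhyMyM⇒yyybhyhyM⇒yyybhyhyh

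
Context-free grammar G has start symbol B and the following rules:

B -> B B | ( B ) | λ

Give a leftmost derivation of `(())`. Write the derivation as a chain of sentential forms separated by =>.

B => (B) => (BB) => ((B)B) => (()B) => (())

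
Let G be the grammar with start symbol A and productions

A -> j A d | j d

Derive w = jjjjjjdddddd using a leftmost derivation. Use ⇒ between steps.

A ⇒ jAd   [A -> j A d]
jAd ⇒ jjAdd   [A -> j A d]
jjAdd ⇒ jjjAddd   [A -> j A d]
jjjAddd ⇒ jjjjAdddd   [A -> j A d]
jjjjAdddd ⇒ jjjjjAddddd   [A -> j A d]
jjjjjAddddd ⇒ jjjjjjdddddd   [A -> j d]

A⇒jAd⇒jjAdd⇒jjjAddd⇒jjjjAdddd⇒jjjjjAddddd⇒jjjjjjdddddd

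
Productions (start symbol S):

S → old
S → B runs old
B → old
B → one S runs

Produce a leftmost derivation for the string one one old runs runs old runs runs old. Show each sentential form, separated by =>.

S => B runs old => one S runs runs old => one B runs old runs runs old => one one S runs runs old runs runs old => one one old runs runs old runs runs old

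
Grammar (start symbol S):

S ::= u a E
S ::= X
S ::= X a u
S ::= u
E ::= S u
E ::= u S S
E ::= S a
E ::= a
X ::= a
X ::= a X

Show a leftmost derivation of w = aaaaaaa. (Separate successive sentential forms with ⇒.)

S ⇒ X   [S ::= X]
X ⇒ aX   [X ::= a X]
aX ⇒ aaX   [X ::= a X]
aaX ⇒ aaaX   [X ::= a X]
aaaX ⇒ aaaaX   [X ::= a X]
aaaaX ⇒ aaaaaX   [X ::= a X]
aaaaaX ⇒ aaaaaaX   [X ::= a X]
aaaaaaX ⇒ aaaaaaa   [X ::= a]

S ⇒ X ⇒ aX ⇒ aaX ⇒ aaaX ⇒ aaaaX ⇒ aaaaaX ⇒ aaaaaaX ⇒ aaaaaaa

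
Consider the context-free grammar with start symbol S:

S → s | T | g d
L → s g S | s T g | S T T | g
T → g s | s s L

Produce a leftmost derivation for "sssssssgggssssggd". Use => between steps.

S => T   [S → T]
T => ssL   [T → s s L]
ssL => ssSTT   [L → S T T]
ssSTT => ssTTT   [S → T]
ssTTT => ssssLTT   [T → s s L]
ssssLTT => sssssTgTT   [L → s T g]
sssssTgTT => sssssssLgTT   [T → s s L]
sssssssLgTT => sssssssggTT   [L → g]
sssssssggTT => sssssssgggsT   [T → g s]
sssssssgggsT => sssssssgggsssL   [T → s s L]
sssssssgggsssL => sssssssgggssssgS   [L → s g S]
sssssssgggssssgS => sssssssgggssssggd   [S → g d]

S=>T=>ssL=>ssSTT=>ssTTT=>ssssLTT=>sssssTgTT=>sssssssLgTT=>sssssssggTT=>sssssssgggsT=>sssssssgggsssL=>sssssssgggssssgS=>sssssssgggssssggd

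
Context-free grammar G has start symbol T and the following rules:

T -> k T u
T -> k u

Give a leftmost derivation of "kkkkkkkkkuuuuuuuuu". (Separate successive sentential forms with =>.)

T => kTu   [T -> k T u]
kTu => kkTuu   [T -> k T u]
kkTuu => kkkTuuu   [T -> k T u]
kkkTuuu => kkkkTuuuu   [T -> k T u]
kkkkTuuuu => kkkkkTuuuuu   [T -> k T u]
kkkkkTuuuuu => kkkkkkTuuuuuu   [T -> k T u]
kkkkkkTuuuuuu => kkkkkkkTuuuuuuu   [T -> k T u]
kkkkkkkTuuuuuuu => kkkkkkkkTuuuuuuuu   [T -> k T u]
kkkkkkkkTuuuuuuuu => kkkkkkkkkuuuuuuuuu   [T -> k u]

T=>kTu=>kkTuu=>kkkTuuu=>kkkkTuuuu=>kkkkkTuuuuu=>kkkkkkTuuuuuu=>kkkkkkkTuuuuuuu=>kkkkkkkkTuuuuuuuu=>kkkkkkkkkuuuuuuuuu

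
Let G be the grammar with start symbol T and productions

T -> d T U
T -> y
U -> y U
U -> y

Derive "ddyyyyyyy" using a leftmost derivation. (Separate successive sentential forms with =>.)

T => dTU => ddTUU => ddyUU => ddyyUU => ddyyyU => ddyyyyU => ddyyyyyU => ddyyyyyyU => ddyyyyyyy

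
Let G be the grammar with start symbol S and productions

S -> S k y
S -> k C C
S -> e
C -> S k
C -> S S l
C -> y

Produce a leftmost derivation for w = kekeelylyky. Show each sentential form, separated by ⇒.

S ⇒ Sky ⇒ kCCky ⇒ kSSlCky ⇒ keSlCky ⇒ kekCClCky ⇒ kekSSlClCky ⇒ kekeSlClCky ⇒ kekeelClCky ⇒ kekeelylCky ⇒ kekeelylyky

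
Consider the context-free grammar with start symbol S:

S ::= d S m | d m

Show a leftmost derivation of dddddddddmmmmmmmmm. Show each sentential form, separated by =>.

S => dSm => ddSmm => dddSmmm => ddddSmmmm => dddddSmmmmm => ddddddSmmmmmm => dddddddSmmmmmmm => ddddddddSmmmmmmmm => dddddddddmmmmmmmmm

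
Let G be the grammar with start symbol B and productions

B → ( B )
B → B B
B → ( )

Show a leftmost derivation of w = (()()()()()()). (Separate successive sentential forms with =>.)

B => (B) => (BB) => (BBB) => (BBBB) => (BBBBB) => (BBBBBB) => (()BBBBB) => (()()BBBB) => (()()()BBB) => (()()()()BB) => (()()()()()B) => (()()()()()())

B => (B)   [B → ( B )]
(B) => (BB)   [B → B B]
(BB) => (BBB)   [B → B B]
(BBB) => (BBBB)   [B → B B]
(BBBB) => (BBBBB)   [B → B B]
(BBBBB) => (BBBBBB)   [B → B B]
(BBBBBB) => (()BBBBB)   [B → ( )]
(()BBBBB) => (()()BBBB)   [B → ( )]
(()()BBBB) => (()()()BBB)   [B → ( )]
(()()()BBB) => (()()()()BB)   [B → ( )]
(()()()()BB) => (()()()()()B)   [B → ( )]
(()()()()()B) => (()()()()()())   [B → ( )]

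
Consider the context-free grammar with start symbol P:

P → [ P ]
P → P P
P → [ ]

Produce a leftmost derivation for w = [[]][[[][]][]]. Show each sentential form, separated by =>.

P => PP => [P]P => [[]]P => [[]][P] => [[]][PP] => [[]][[P]P] => [[]][[PP]P] => [[]][[[]P]P] => [[]][[[][]]P] => [[]][[[][]][]]

P => PP   [P → P P]
PP => [P]P   [P → [ P ]]
[P]P => [[]]P   [P → [ ]]
[[]]P => [[]][P]   [P → [ P ]]
[[]][P] => [[]][PP]   [P → P P]
[[]][PP] => [[]][[P]P]   [P → [ P ]]
[[]][[P]P] => [[]][[PP]P]   [P → P P]
[[]][[PP]P] => [[]][[[]P]P]   [P → [ ]]
[[]][[[]P]P] => [[]][[[][]]P]   [P → [ ]]
[[]][[[][]]P] => [[]][[[][]][]]   [P → [ ]]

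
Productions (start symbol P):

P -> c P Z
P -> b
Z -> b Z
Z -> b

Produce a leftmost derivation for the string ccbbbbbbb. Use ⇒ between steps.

P⇒cPZ⇒ccPZZ⇒ccbZZ⇒ccbbZZ⇒ccbbbZZ⇒ccbbbbZZ⇒ccbbbbbZ⇒ccbbbbbbZ⇒ccbbbbbbb

P ⇒ cPZ   [P -> c P Z]
cPZ ⇒ ccPZZ   [P -> c P Z]
ccPZZ ⇒ ccbZZ   [P -> b]
ccbZZ ⇒ ccbbZZ   [Z -> b Z]
ccbbZZ ⇒ ccbbbZZ   [Z -> b Z]
ccbbbZZ ⇒ ccbbbbZZ   [Z -> b Z]
ccbbbbZZ ⇒ ccbbbbbZ   [Z -> b]
ccbbbbbZ ⇒ ccbbbbbbZ   [Z -> b Z]
ccbbbbbbZ ⇒ ccbbbbbbb   [Z -> b]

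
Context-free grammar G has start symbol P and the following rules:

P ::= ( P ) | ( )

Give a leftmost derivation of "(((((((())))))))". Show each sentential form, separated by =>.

P=>(P)=>((P))=>(((P)))=>((((P))))=>(((((P)))))=>((((((P))))))=>(((((((P)))))))=>(((((((())))))))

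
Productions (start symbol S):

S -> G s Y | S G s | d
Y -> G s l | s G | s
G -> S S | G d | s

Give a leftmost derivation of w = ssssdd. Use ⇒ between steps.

S ⇒ GsY   [S -> G s Y]
GsY ⇒ ssY   [G -> s]
ssY ⇒ sssG   [Y -> s G]
sssG ⇒ sssGd   [G -> G d]
sssGd ⇒ sssGdd   [G -> G d]
sssGdd ⇒ ssssdd   [G -> s]

S⇒GsY⇒ssY⇒sssG⇒sssGd⇒sssGdd⇒ssssdd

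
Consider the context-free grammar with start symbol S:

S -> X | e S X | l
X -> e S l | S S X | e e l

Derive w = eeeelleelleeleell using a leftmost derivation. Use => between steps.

S=>X=>eSl=>eeSXl=>eeXXl=>eeSSXXl=>eeXSXXl=>eeSSXSXXl=>eeXSXSXXl=>eeeelSXSXXl=>eeeellXSXXl=>eeeelleelSXXl=>eeeelleellXXl=>eeeelleelleelXl=>eeeelleelleeleell

S => X   [S -> X]
X => eSl   [X -> e S l]
eSl => eeSXl   [S -> e S X]
eeSXl => eeXXl   [S -> X]
eeXXl => eeSSXXl   [X -> S S X]
eeSSXXl => eeXSXXl   [S -> X]
eeXSXXl => eeSSXSXXl   [X -> S S X]
eeSSXSXXl => eeXSXSXXl   [S -> X]
eeXSXSXXl => eeeelSXSXXl   [X -> e e l]
eeeelSXSXXl => eeeellXSXXl   [S -> l]
eeeellXSXXl => eeeelleelSXXl   [X -> e e l]
eeeelleelSXXl => eeeelleellXXl   [S -> l]
eeeelleellXXl => eeeelleelleelXl   [X -> e e l]
eeeelleelleelXl => eeeelleelleeleell   [X -> e e l]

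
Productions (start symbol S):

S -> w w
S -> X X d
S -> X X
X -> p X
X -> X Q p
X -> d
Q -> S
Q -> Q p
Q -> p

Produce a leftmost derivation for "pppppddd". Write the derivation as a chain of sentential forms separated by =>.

S => XXd => pXXd => ppXXd => pppXXd => ppppXXd => pppppXXd => pppppdXd => pppppddd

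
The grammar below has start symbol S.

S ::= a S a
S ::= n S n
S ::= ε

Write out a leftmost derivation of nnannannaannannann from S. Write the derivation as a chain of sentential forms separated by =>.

S => nSn   [S ::= n S n]
nSn => nnSnn   [S ::= n S n]
nnSnn => nnaSann   [S ::= a S a]
nnaSann => nnanSnann   [S ::= n S n]
nnanSnann => nnannSnnann   [S ::= n S n]
nnannSnnann => nnannaSannann   [S ::= a S a]
nnannaSannann => nnannanSnannann   [S ::= n S n]
nnannanSnannann => nnannannSnnannann   [S ::= n S n]
nnannannSnnannann => nnannannaSannannann   [S ::= a S a]
nnannannaSannannann => nnannannaannannann   [S ::= ε]

S => nSn => nnSnn => nnaSann => nnanSnann => nnannSnnann => nnannaSannann => nnannanSnannann => nnannannSnnannann => nnannannaSannannann => nnannannaannannann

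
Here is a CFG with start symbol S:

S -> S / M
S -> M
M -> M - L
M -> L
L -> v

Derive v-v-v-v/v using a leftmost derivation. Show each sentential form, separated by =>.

S => S/M   [S -> S / M]
S/M => M/M   [S -> M]
M/M => M-L/M   [M -> M - L]
M-L/M => M-L-L/M   [M -> M - L]
M-L-L/M => M-L-L-L/M   [M -> M - L]
M-L-L-L/M => L-L-L-L/M   [M -> L]
L-L-L-L/M => v-L-L-L/M   [L -> v]
v-L-L-L/M => v-v-L-L/M   [L -> v]
v-v-L-L/M => v-v-v-L/M   [L -> v]
v-v-v-L/M => v-v-v-v/M   [L -> v]
v-v-v-v/M => v-v-v-v/L   [M -> L]
v-v-v-v/L => v-v-v-v/v   [L -> v]

S=>S/M=>M/M=>M-L/M=>M-L-L/M=>M-L-L-L/M=>L-L-L-L/M=>v-L-L-L/M=>v-v-L-L/M=>v-v-v-L/M=>v-v-v-v/M=>v-v-v-v/L=>v-v-v-v/v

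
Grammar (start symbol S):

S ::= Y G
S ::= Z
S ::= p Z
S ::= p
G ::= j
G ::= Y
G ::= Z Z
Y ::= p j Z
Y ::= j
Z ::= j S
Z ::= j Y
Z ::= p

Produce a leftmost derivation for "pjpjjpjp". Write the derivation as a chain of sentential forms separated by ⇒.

S ⇒ pZ   [S ::= p Z]
pZ ⇒ pjY   [Z ::= j Y]
pjY ⇒ pjpjZ   [Y ::= p j Z]
pjpjZ ⇒ pjpjjY   [Z ::= j Y]
pjpjjY ⇒ pjpjjpjZ   [Y ::= p j Z]
pjpjjpjZ ⇒ pjpjjpjp   [Z ::= p]

S ⇒ pZ ⇒ pjY ⇒ pjpjZ ⇒ pjpjjY ⇒ pjpjjpjZ ⇒ pjpjjpjp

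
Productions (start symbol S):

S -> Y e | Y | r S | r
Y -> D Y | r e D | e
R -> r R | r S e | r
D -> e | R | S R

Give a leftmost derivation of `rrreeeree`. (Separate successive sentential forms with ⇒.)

S⇒Ye⇒DYe⇒SRYe⇒rSRYe⇒rYeRYe⇒rDYeRYe⇒rRYeRYe⇒rrSeYeRYe⇒rrreYeRYe⇒rrreeeRYe⇒rrreeerYe⇒rrreeeree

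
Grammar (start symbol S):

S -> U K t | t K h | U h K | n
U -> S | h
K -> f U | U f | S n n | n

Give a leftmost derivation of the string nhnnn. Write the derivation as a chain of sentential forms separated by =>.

S => UhK   [S -> U h K]
UhK => ShK   [U -> S]
ShK => nhK   [S -> n]
nhK => nhSnn   [K -> S n n]
nhSnn => nhnnn   [S -> n]

S=>UhK=>ShK=>nhK=>nhSnn=>nhnnn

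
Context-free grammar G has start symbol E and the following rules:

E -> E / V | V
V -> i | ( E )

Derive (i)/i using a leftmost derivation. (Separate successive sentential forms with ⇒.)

E ⇒ E/V ⇒ V/V ⇒ (E)/V ⇒ (V)/V ⇒ (i)/V ⇒ (i)/i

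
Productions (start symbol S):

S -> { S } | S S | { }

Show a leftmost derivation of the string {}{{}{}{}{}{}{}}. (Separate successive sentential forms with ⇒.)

S ⇒ SS ⇒ {}S ⇒ {}{S} ⇒ {}{SS} ⇒ {}{{}S} ⇒ {}{{}SS} ⇒ {}{{}SSS} ⇒ {}{{}SSSS} ⇒ {}{{}SSSSS} ⇒ {}{{}{}SSSS} ⇒ {}{{}{}{}SSS} ⇒ {}{{}{}{}{}SS} ⇒ {}{{}{}{}{}{}S} ⇒ {}{{}{}{}{}{}{}}

S ⇒ SS   [S -> S S]
SS ⇒ {}S   [S -> { }]
{}S ⇒ {}{S}   [S -> { S }]
{}{S} ⇒ {}{SS}   [S -> S S]
{}{SS} ⇒ {}{{}S}   [S -> { }]
{}{{}S} ⇒ {}{{}SS}   [S -> S S]
{}{{}SS} ⇒ {}{{}SSS}   [S -> S S]
{}{{}SSS} ⇒ {}{{}SSSS}   [S -> S S]
{}{{}SSSS} ⇒ {}{{}SSSSS}   [S -> S S]
{}{{}SSSSS} ⇒ {}{{}{}SSSS}   [S -> { }]
{}{{}{}SSSS} ⇒ {}{{}{}{}SSS}   [S -> { }]
{}{{}{}{}SSS} ⇒ {}{{}{}{}{}SS}   [S -> { }]
{}{{}{}{}{}SS} ⇒ {}{{}{}{}{}{}S}   [S -> { }]
{}{{}{}{}{}{}S} ⇒ {}{{}{}{}{}{}{}}   [S -> { }]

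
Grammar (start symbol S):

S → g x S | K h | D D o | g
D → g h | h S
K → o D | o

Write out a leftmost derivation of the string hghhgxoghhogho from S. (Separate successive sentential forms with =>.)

S=>DDo=>hSDo=>hDDoDo=>hghDoDo=>hghhSoDo=>hghhgxSoDo=>hghhgxKhoDo=>hghhgxoDhoDo=>hghhgxoghhoDo=>hghhgxoghhogho

S => DDo   [S → D D o]
DDo => hSDo   [D → h S]
hSDo => hDDoDo   [S → D D o]
hDDoDo => hghDoDo   [D → g h]
hghDoDo => hghhSoDo   [D → h S]
hghhSoDo => hghhgxSoDo   [S → g x S]
hghhgxSoDo => hghhgxKhoDo   [S → K h]
hghhgxKhoDo => hghhgxoDhoDo   [K → o D]
hghhgxoDhoDo => hghhgxoghhoDo   [D → g h]
hghhgxoghhoDo => hghhgxoghhogho   [D → g h]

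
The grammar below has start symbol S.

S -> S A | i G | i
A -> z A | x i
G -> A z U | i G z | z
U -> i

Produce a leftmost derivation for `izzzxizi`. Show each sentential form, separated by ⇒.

S ⇒ iG   [S -> i G]
iG ⇒ iAzU   [G -> A z U]
iAzU ⇒ izAzU   [A -> z A]
izAzU ⇒ izzAzU   [A -> z A]
izzAzU ⇒ izzzAzU   [A -> z A]
izzzAzU ⇒ izzzxizU   [A -> x i]
izzzxizU ⇒ izzzxizi   [U -> i]

S⇒iG⇒iAzU⇒izAzU⇒izzAzU⇒izzzAzU⇒izzzxizU⇒izzzxizi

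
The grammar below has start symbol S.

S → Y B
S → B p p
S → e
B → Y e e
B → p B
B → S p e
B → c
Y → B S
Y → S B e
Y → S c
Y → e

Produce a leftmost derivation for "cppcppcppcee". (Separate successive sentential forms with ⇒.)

S ⇒ YB   [S → Y B]
YB ⇒ ScB   [Y → S c]
ScB ⇒ BppcB   [S → B p p]
BppcB ⇒ cppcB   [B → c]
cppcB ⇒ cppcpB   [B → p B]
cppcpB ⇒ cppcpYee   [B → Y e e]
cppcpYee ⇒ cppcpScee   [Y → S c]
cppcpScee ⇒ cppcpBppcee   [S → B p p]
cppcpBppcee ⇒ cppcppBppcee   [B → p B]
cppcppBppcee ⇒ cppcppcppcee   [B → c]

S ⇒ YB ⇒ ScB ⇒ BppcB ⇒ cppcB ⇒ cppcpB ⇒ cppcpYee ⇒ cppcpScee ⇒ cppcpBppcee ⇒ cppcppBppcee ⇒ cppcppcppcee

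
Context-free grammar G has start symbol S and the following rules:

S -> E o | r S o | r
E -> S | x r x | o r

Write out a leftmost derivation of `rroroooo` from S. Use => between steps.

S => rSo   [S -> r S o]
rSo => rrSoo   [S -> r S o]
rrSoo => rrEooo   [S -> E o]
rrEooo => rrSooo   [E -> S]
rrSooo => rrEoooo   [S -> E o]
rrEoooo => rroroooo   [E -> o r]

S=>rSo=>rrSoo=>rrEooo=>rrSooo=>rrEoooo=>rroroooo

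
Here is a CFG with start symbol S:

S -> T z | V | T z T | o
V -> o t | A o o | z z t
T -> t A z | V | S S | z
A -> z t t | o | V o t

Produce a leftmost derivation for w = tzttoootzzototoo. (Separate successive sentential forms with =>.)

S => TzT   [S -> T z T]
TzT => tAzzT   [T -> t A z]
tAzzT => tVotzzT   [A -> V o t]
tVotzzT => tAoootzzT   [V -> A o o]
tAoootzzT => tzttoootzzT   [A -> z t t]
tzttoootzzT => tzttoootzzV   [T -> V]
tzttoootzzV => tzttoootzzAoo   [V -> A o o]
tzttoootzzAoo => tzttoootzzVotoo   [A -> V o t]
tzttoootzzVotoo => tzttoootzzototoo   [V -> o t]

S => TzT => tAzzT => tVotzzT => tAoootzzT => tzttoootzzT => tzttoootzzV => tzttoootzzAoo => tzttoootzzVotoo => tzttoootzzototoo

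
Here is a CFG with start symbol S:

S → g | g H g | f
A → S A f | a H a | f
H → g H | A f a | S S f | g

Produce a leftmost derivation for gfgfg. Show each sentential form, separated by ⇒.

S ⇒ gHg ⇒ gSSfg ⇒ gfSfg ⇒ gfgfg

S ⇒ gHg   [S → g H g]
gHg ⇒ gSSfg   [H → S S f]
gSSfg ⇒ gfSfg   [S → f]
gfSfg ⇒ gfgfg   [S → g]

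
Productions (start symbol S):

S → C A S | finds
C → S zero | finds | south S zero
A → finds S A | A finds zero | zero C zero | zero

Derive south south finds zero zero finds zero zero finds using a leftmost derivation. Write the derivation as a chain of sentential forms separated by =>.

S => C A S   [S → C A S]
C A S => south S zero A S   [C → south S zero]
south S zero A S => south C A S zero A S   [S → C A S]
south C A S zero A S => south south S zero A S zero A S   [C → south S zero]
south south S zero A S zero A S => south south finds zero A S zero A S   [S → finds]
south south finds zero A S zero A S => south south finds zero zero S zero A S   [A → zero]
south south finds zero zero S zero A S => south south finds zero zero finds zero A S   [S → finds]
south south finds zero zero finds zero A S => south south finds zero zero finds zero zero S   [A → zero]
south south finds zero zero finds zero zero S => south south finds zero zero finds zero zero finds   [S → finds]

S => C A S => south S zero A S => south C A S zero A S => south south S zero A S zero A S => south south finds zero A S zero A S => south south finds zero zero S zero A S => south south finds zero zero finds zero A S => south south finds zero zero finds zero zero S => south south finds zero zero finds zero zero finds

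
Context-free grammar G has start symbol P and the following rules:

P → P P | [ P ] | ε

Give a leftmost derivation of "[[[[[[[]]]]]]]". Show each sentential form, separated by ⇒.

P ⇒ [P]   [P → [ P ]]
[P] ⇒ [[P]]   [P → [ P ]]
[[P]] ⇒ [[[P]]]   [P → [ P ]]
[[[P]]] ⇒ [[[[P]]]]   [P → [ P ]]
[[[[P]]]] ⇒ [[[[[P]]]]]   [P → [ P ]]
[[[[[P]]]]] ⇒ [[[[[[P]]]]]]   [P → [ P ]]
[[[[[[P]]]]]] ⇒ [[[[[[[P]]]]]]]   [P → [ P ]]
[[[[[[[P]]]]]]] ⇒ [[[[[[[]]]]]]]   [P → ε]

P⇒[P]⇒[[P]]⇒[[[P]]]⇒[[[[P]]]]⇒[[[[[P]]]]]⇒[[[[[[P]]]]]]⇒[[[[[[[P]]]]]]]⇒[[[[[[[]]]]]]]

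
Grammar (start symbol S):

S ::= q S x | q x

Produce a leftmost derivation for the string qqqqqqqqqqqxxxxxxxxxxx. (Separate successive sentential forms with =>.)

S => qSx => qqSxx => qqqSxxx => qqqqSxxxx => qqqqqSxxxxx => qqqqqqSxxxxxx => qqqqqqqSxxxxxxx => qqqqqqqqSxxxxxxxx => qqqqqqqqqSxxxxxxxxx => qqqqqqqqqqSxxxxxxxxxx => qqqqqqqqqqqxxxxxxxxxxx

S => qSx   [S ::= q S x]
qSx => qqSxx   [S ::= q S x]
qqSxx => qqqSxxx   [S ::= q S x]
qqqSxxx => qqqqSxxxx   [S ::= q S x]
qqqqSxxxx => qqqqqSxxxxx   [S ::= q S x]
qqqqqSxxxxx => qqqqqqSxxxxxx   [S ::= q S x]
qqqqqqSxxxxxx => qqqqqqqSxxxxxxx   [S ::= q S x]
qqqqqqqSxxxxxxx => qqqqqqqqSxxxxxxxx   [S ::= q S x]
qqqqqqqqSxxxxxxxx => qqqqqqqqqSxxxxxxxxx   [S ::= q S x]
qqqqqqqqqSxxxxxxxxx => qqqqqqqqqqSxxxxxxxxxx   [S ::= q S x]
qqqqqqqqqqSxxxxxxxxxx => qqqqqqqqqqqxxxxxxxxxxx   [S ::= q x]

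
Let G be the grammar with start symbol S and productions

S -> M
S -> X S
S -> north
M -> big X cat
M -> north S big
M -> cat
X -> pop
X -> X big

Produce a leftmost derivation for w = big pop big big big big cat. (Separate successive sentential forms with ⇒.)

S ⇒ M ⇒ big X cat ⇒ big X big cat ⇒ big X big big cat ⇒ big X big big big cat ⇒ big X big big big big cat ⇒ big pop big big big big cat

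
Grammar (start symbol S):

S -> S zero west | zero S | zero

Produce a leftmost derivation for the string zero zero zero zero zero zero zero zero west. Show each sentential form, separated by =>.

S => zero S => zero zero S => zero zero S zero west => zero zero zero S zero west => zero zero zero zero S zero west => zero zero zero zero zero S zero west => zero zero zero zero zero zero S zero west => zero zero zero zero zero zero zero zero west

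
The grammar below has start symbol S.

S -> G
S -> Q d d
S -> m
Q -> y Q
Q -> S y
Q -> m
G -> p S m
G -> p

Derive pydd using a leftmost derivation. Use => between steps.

S => Qdd   [S -> Q d d]
Qdd => Sydd   [Q -> S y]
Sydd => Gydd   [S -> G]
Gydd => pydd   [G -> p]

S => Qdd => Sydd => Gydd => pydd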